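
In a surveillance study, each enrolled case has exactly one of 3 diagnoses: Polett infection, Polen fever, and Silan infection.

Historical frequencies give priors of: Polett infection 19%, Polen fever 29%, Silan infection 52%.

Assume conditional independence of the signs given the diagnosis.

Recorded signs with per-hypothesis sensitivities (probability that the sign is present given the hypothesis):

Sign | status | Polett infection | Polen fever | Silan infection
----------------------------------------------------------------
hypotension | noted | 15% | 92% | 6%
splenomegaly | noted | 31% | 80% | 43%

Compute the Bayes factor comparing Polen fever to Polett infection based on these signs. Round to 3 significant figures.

15.8

The Bayes factor is the ratio of the joint likelihoods of the sign pattern under the two hypotheses.
  Polen fever: 0.92 × 0.80 = 0.736
  Polett infection: 0.15 × 0.31 = 0.0465
Bayes factor = 0.736 / 0.0465 ≈ 15.8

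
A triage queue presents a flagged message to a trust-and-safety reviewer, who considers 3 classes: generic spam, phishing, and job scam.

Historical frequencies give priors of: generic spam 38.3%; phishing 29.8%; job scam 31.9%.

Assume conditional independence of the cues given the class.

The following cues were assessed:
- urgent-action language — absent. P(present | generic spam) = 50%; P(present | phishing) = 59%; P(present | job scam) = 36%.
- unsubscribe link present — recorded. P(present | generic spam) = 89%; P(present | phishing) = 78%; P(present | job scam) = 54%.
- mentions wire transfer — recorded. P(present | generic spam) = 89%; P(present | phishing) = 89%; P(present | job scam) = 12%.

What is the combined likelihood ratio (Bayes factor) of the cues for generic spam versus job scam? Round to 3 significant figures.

Take the product of per-cue likelihoods under each hypothesis (using 1 − P(present | H) for each absent cue), then divide.
  generic spam: (1 − 0.50) × 0.89 × 0.89 = 0.39605
  job scam: (1 − 0.36) × 0.54 × 0.12 = 0.041472
Bayes factor = 0.39605 / 0.041472 ≈ 9.55

9.55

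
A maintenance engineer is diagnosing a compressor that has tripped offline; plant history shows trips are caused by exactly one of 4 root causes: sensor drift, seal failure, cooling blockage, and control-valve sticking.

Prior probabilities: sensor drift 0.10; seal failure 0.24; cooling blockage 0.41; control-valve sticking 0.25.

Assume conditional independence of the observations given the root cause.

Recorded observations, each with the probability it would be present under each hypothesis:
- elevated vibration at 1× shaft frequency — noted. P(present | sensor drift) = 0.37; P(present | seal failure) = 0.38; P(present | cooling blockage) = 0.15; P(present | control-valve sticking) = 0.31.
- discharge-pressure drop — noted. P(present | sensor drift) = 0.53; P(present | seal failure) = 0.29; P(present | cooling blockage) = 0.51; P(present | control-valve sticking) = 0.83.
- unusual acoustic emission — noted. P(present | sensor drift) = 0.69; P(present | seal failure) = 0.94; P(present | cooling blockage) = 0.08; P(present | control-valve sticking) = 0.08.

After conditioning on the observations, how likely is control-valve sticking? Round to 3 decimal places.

0.112

By Bayes' rule with conditional independence, the unnormalized weight for each hypothesis is prior × ∏ likelihoods:
  sensor drift: 0.10 × 0.37 × 0.53 × 0.69 = 0.013531
  seal failure: 0.24 × 0.38 × 0.29 × 0.94 = 0.024861
  cooling blockage: 0.41 × 0.15 × 0.51 × 0.08 = 0.0025092
  control-valve sticking: 0.25 × 0.31 × 0.83 × 0.08 = 0.005146
The unnormalized weights sum to 0.046047.
P(control-valve sticking | evidence) = 0.005146 / 0.046047 ≈ 0.112.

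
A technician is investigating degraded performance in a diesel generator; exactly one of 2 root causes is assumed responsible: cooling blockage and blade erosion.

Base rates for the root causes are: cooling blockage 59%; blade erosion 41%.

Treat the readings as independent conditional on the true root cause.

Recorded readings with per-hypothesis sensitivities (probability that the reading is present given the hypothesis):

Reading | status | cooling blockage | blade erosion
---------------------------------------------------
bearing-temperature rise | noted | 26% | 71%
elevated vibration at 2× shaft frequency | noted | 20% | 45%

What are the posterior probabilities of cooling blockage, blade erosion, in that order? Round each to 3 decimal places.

Multiply each prior by the joint likelihood of the reading pattern:
  cooling blockage: 0.59 × 0.26 × 0.20 = 0.03068
  blade erosion: 0.41 × 0.71 × 0.45 = 0.131
Normalizing constant Z = 0.03068 + 0.131 = 0.16168.
P(cooling blockage | evidence) = 0.03068 / 0.16168 ≈ 0.190
P(blade erosion | evidence) = 0.131 / 0.16168 ≈ 0.810

0.190, 0.810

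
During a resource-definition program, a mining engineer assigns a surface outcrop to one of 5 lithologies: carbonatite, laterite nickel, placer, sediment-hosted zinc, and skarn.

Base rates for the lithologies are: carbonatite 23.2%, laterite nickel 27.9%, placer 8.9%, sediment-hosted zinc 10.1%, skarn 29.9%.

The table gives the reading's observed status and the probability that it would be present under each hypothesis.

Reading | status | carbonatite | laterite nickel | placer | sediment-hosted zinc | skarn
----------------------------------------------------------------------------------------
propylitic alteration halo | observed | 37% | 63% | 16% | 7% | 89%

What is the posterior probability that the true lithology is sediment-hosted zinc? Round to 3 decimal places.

By Bayes' rule, the unnormalized weight for each hypothesis is prior × likelihood:
  carbonatite: 0.232 × 0.37 = 0.08584
  laterite nickel: 0.279 × 0.63 = 0.17577
  placer: 0.089 × 0.16 = 0.01424
  sediment-hosted zinc: 0.101 × 0.07 = 0.00707
  skarn: 0.299 × 0.89 = 0.26611
The unnormalized weights sum to 0.54903.
P(sediment-hosted zinc | evidence) = 0.00707 / 0.54903 ≈ 0.013.

0.013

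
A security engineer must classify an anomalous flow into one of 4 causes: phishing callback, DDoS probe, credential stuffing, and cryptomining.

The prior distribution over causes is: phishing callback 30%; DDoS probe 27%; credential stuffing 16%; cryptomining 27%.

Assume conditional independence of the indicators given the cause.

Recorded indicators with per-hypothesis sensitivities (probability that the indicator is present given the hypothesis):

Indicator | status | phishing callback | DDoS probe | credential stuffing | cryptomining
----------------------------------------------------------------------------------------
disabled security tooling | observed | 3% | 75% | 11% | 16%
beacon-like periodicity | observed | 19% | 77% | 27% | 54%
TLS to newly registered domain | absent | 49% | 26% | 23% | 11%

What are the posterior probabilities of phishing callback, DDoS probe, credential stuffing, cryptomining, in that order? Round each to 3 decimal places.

For each hypothesis, the unnormalized posterior weight is prior × product of the indicator likelihoods (using 1 − P(present | H) for each absent indicator):
  phishing callback: 0.30 × 0.03 × 0.19 × (1 − 0.49) = 0.0008721
  DDoS probe: 0.27 × 0.75 × 0.77 × (1 − 0.26) = 0.11538
  credential stuffing: 0.16 × 0.11 × 0.27 × (1 − 0.23) = 0.003659
  cryptomining: 0.27 × 0.16 × 0.54 × (1 − 0.11) = 0.020762
Normalizing constant Z = 0.0008721 + 0.11538 + 0.003659 + 0.020762 = 0.14068.
P(phishing callback | evidence) = 0.0008721 / 0.14068 ≈ 0.006
P(DDoS probe | evidence) = 0.11538 / 0.14068 ≈ 0.820
P(credential stuffing | evidence) = 0.003659 / 0.14068 ≈ 0.026
P(cryptomining | evidence) = 0.020762 / 0.14068 ≈ 0.148

0.006, 0.820, 0.026, 0.148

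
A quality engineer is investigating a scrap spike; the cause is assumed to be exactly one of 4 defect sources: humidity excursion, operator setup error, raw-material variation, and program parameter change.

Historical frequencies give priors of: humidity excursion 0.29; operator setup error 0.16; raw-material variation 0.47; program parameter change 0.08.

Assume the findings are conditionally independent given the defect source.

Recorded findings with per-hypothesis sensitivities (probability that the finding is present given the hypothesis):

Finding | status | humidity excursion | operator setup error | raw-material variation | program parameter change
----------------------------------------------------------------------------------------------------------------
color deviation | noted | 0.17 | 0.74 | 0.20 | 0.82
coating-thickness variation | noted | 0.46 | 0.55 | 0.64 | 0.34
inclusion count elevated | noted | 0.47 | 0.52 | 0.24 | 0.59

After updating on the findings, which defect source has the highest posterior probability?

operator setup error

Multiply each prior by the joint likelihood of the evidence pattern:
  humidity excursion: 0.29 × 0.17 × 0.46 × 0.47 = 0.010659
  operator setup error: 0.16 × 0.74 × 0.55 × 0.52 = 0.033862
  raw-material variation: 0.47 × 0.20 × 0.64 × 0.24 = 0.014438
  program parameter change: 0.08 × 0.82 × 0.34 × 0.59 = 0.013159
The unnormalized weights sum to 0.072119.
P(humidity excursion | evidence) ≈ 0.010659 / 0.072119 ≈ 0.148
P(operator setup error | evidence) ≈ 0.033862 / 0.072119 ≈ 0.470
P(raw-material variation | evidence) ≈ 0.014438 / 0.072119 ≈ 0.200
P(program parameter change | evidence) ≈ 0.013159 / 0.072119 ≈ 0.182
The largest is 0.470, so operator setup error is most probable.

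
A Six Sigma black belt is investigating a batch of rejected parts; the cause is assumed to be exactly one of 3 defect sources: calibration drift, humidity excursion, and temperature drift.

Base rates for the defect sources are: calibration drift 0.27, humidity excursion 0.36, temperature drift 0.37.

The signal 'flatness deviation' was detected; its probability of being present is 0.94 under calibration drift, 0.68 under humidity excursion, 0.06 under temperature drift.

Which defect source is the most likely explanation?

Multiply each prior by the likelihood of the signal:
  calibration drift: 0.27 × 0.94 = 0.2538
  humidity excursion: 0.36 × 0.68 = 0.2448
  temperature drift: 0.37 × 0.06 = 0.0222
Normalizing constant Z = 0.2538 + 0.2448 + 0.0222 = 0.5208.
P(calibration drift | evidence) ≈ 0.2538 / 0.5208 ≈ 0.487
P(humidity excursion | evidence) ≈ 0.2448 / 0.5208 ≈ 0.470
P(temperature drift | evidence) ≈ 0.0222 / 0.5208 ≈ 0.043
The largest is 0.487, so calibration drift is most probable.

calibration drift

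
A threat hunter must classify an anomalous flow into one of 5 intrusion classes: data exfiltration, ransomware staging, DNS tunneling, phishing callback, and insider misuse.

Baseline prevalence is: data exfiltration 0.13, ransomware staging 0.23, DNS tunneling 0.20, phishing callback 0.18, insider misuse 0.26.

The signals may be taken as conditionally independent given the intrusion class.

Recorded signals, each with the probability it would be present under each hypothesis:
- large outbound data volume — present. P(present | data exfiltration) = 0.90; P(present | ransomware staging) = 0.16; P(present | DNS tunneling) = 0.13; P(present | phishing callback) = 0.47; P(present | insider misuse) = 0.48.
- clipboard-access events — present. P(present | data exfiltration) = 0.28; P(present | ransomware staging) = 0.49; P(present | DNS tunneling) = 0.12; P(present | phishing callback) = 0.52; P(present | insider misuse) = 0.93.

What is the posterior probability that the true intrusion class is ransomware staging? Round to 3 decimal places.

Multiply each prior by the joint likelihood of the signal pattern:
  data exfiltration: 0.13 × 0.90 × 0.28 = 0.03276
  ransomware staging: 0.23 × 0.16 × 0.49 = 0.018032
  DNS tunneling: 0.20 × 0.13 × 0.12 = 0.00312
  phishing callback: 0.18 × 0.47 × 0.52 = 0.043992
  insider misuse: 0.26 × 0.48 × 0.93 = 0.11606
Marginal likelihood of the evidence = 0.21397.
P(ransomware staging | evidence) = 0.018032 / 0.21397 ≈ 0.084.

0.084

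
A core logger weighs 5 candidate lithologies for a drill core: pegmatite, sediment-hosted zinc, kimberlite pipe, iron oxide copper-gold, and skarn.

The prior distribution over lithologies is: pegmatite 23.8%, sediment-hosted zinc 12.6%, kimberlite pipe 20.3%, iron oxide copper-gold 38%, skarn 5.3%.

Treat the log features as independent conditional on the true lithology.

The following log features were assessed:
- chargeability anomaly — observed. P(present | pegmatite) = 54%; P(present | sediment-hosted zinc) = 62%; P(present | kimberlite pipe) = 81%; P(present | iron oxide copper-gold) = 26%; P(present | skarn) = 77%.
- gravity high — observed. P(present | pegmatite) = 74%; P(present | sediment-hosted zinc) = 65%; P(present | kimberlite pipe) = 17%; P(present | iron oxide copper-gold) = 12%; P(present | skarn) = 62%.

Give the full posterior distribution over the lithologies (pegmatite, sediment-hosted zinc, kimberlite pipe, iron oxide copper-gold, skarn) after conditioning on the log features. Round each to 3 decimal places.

0.451, 0.241, 0.132, 0.056, 0.120

Multiply each prior by the joint likelihood of the log feature pattern:
  pegmatite: 0.238 × 0.54 × 0.74 = 0.095105
  sediment-hosted zinc: 0.126 × 0.62 × 0.65 = 0.050778
  kimberlite pipe: 0.203 × 0.81 × 0.17 = 0.027953
  iron oxide copper-gold: 0.380 × 0.26 × 0.12 = 0.011856
  skarn: 0.053 × 0.77 × 0.62 = 0.025302
Normalizing constant Z = 0.095105 + 0.050778 + 0.027953 + 0.011856 + 0.025302 = 0.21099.
P(pegmatite | evidence) = 0.095105 / 0.21099 ≈ 0.451
P(sediment-hosted zinc | evidence) = 0.050778 / 0.21099 ≈ 0.241
P(kimberlite pipe | evidence) = 0.027953 / 0.21099 ≈ 0.132
P(iron oxide copper-gold | evidence) = 0.011856 / 0.21099 ≈ 0.056
P(skarn | evidence) = 0.025302 / 0.21099 ≈ 0.120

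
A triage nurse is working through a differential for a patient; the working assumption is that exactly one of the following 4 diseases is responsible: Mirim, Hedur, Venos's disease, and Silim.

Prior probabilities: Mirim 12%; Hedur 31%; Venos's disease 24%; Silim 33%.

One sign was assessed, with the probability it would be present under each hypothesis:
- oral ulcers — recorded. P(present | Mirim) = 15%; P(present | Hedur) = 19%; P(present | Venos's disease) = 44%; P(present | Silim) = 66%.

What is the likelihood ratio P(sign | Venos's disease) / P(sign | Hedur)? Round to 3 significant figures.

Likelihood of this sign under each hypothesis:
  Venos's disease: 0.44
  Hedur: 0.19
Bayes factor = 0.44 / 0.19 ≈ 2.32

2.32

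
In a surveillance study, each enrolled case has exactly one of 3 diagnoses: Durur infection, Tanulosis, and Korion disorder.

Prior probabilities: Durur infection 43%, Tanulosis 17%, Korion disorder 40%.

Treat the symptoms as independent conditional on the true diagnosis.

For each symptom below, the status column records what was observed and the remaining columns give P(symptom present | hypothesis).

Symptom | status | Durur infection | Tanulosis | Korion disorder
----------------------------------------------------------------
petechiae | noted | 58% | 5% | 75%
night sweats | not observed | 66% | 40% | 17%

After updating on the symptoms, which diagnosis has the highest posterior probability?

Multiply each prior by the joint likelihood of the symptom pattern (using 1 − P(present | H) for each absent symptom):
  Durur infection: 0.43 × 0.58 × (1 − 0.66) = 0.084796
  Tanulosis: 0.17 × 0.05 × (1 − 0.40) = 0.0051
  Korion disorder: 0.40 × 0.75 × (1 − 0.17) = 0.249
Marginal likelihood of the evidence = 0.3389.
P(Durur infection | evidence) ≈ 0.084796 / 0.3389 ≈ 0.250
P(Tanulosis | evidence) ≈ 0.0051 / 0.3389 ≈ 0.015
P(Korion disorder | evidence) ≈ 0.249 / 0.3389 ≈ 0.735
The largest is 0.735, so Korion disorder is most probable.

Korion disorder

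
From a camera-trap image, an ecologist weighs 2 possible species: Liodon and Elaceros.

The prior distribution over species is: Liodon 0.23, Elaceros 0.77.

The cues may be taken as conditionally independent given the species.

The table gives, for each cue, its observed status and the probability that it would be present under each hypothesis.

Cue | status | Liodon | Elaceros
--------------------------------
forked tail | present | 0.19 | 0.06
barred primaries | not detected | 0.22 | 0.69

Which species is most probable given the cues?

By Bayes' rule with conditional independence, the unnormalized weight for each hypothesis is prior × ∏ likelihoods (using 1 − P(present | H) for each absent cue):
  Liodon: 0.23 × 0.19 × (1 − 0.22) = 0.034086
  Elaceros: 0.77 × 0.06 × (1 − 0.69) = 0.014322
The unnormalized weights sum to 0.048408.
P(Liodon | evidence) ≈ 0.034086 / 0.048408 ≈ 0.704
P(Elaceros | evidence) ≈ 0.014322 / 0.048408 ≈ 0.296
The largest is 0.704, so Liodon is most probable.

Liodon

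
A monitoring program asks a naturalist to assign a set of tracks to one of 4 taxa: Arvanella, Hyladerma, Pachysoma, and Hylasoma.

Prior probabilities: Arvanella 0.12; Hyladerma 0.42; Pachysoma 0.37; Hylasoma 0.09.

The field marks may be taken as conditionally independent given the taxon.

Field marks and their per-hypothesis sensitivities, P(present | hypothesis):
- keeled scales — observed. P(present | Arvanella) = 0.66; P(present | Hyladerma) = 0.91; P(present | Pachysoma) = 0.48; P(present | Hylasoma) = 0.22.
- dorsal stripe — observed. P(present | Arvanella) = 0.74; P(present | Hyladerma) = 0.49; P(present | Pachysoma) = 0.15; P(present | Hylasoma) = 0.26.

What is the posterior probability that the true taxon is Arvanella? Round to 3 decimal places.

By Bayes' rule with conditional independence, the unnormalized weight for each hypothesis is prior × ∏ likelihoods:
  Arvanella: 0.12 × 0.66 × 0.74 = 0.058608
  Hyladerma: 0.42 × 0.91 × 0.49 = 0.18728
  Pachysoma: 0.37 × 0.48 × 0.15 = 0.02664
  Hylasoma: 0.09 × 0.22 × 0.26 = 0.005148
Marginal likelihood of the evidence = 0.27767.
P(Arvanella | evidence) = 0.058608 / 0.27767 ≈ 0.211.

0.211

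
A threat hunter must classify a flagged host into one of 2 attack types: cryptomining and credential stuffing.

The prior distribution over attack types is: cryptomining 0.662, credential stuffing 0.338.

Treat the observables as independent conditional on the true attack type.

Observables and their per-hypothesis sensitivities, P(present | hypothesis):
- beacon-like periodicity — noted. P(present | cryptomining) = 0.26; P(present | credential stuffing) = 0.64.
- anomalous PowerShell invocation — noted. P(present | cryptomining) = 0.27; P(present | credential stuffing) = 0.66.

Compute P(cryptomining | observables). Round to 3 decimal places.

0.246

For each hypothesis, the unnormalized posterior weight is prior × product of the observable likelihoods:
  cryptomining: 0.662 × 0.26 × 0.27 = 0.046472
  credential stuffing: 0.338 × 0.64 × 0.66 = 0.14277
Normalizing constant Z = 0.046472 + 0.14277 = 0.18924.
P(cryptomining | evidence) = 0.046472 / 0.18924 ≈ 0.246.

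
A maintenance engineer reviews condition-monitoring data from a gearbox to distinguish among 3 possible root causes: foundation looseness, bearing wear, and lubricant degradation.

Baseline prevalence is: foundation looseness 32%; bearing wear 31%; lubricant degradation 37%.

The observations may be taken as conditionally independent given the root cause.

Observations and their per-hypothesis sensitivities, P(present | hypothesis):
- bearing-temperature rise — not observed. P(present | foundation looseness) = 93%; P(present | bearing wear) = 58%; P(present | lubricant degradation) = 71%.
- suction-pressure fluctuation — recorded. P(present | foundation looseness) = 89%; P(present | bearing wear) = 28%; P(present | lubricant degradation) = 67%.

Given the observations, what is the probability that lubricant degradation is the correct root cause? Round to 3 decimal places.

By Bayes' rule with conditional independence, the unnormalized weight for each hypothesis is prior × ∏ likelihoods (using 1 − P(present | H) for each absent observation):
  foundation looseness: 0.32 × (1 − 0.93) × 0.89 = 0.019936
  bearing wear: 0.31 × (1 − 0.58) × 0.28 = 0.036456
  lubricant degradation: 0.37 × (1 − 0.71) × 0.67 = 0.071891
Normalizing constant Z = 0.019936 + 0.036456 + 0.071891 = 0.12828.
P(lubricant degradation | evidence) = 0.071891 / 0.12828 ≈ 0.560.

0.560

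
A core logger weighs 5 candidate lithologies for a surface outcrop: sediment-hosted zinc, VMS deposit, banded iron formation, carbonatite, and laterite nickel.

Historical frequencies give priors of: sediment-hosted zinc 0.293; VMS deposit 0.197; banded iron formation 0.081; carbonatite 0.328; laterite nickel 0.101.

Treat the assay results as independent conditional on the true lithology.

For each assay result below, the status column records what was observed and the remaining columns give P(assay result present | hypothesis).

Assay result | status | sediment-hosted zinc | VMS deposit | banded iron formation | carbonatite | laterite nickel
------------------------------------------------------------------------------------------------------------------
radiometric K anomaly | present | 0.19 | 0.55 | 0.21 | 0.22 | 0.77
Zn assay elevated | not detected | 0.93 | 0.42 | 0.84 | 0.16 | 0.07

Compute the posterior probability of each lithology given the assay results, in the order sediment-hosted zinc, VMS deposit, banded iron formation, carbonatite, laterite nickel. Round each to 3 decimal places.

Multiply each prior by the joint likelihood of the assay result pattern (using 1 − P(present | H) for each absent assay result):
  sediment-hosted zinc: 0.293 × 0.19 × (1 − 0.93) = 0.0038969
  VMS deposit: 0.197 × 0.55 × (1 − 0.42) = 0.062843
  banded iron formation: 0.081 × 0.21 × (1 − 0.84) = 0.0027216
  carbonatite: 0.328 × 0.22 × (1 − 0.16) = 0.060614
  laterite nickel: 0.101 × 0.77 × (1 − 0.07) = 0.072326
Marginal likelihood of the evidence = 0.2024.
P(sediment-hosted zinc | evidence) = 0.0038969 / 0.2024 ≈ 0.019
P(VMS deposit | evidence) = 0.062843 / 0.2024 ≈ 0.310
P(banded iron formation | evidence) = 0.0027216 / 0.2024 ≈ 0.013
P(carbonatite | evidence) = 0.060614 / 0.2024 ≈ 0.299
P(laterite nickel | evidence) = 0.072326 / 0.2024 ≈ 0.357

0.019, 0.310, 0.013, 0.299, 0.357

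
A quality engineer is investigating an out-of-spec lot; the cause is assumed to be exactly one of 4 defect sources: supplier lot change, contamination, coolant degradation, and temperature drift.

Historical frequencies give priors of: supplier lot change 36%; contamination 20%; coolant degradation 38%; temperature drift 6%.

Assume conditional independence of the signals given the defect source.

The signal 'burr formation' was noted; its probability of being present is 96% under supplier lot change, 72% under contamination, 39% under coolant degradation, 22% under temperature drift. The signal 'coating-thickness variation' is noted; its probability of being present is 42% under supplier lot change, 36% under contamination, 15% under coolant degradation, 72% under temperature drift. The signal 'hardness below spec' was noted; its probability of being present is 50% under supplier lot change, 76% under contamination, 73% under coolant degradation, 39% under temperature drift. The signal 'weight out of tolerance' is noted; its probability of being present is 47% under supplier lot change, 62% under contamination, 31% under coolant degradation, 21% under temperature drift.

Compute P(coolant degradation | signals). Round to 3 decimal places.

0.078

By Bayes' rule with conditional independence, the unnormalized weight for each hypothesis is prior × ∏ likelihoods:
  supplier lot change: 0.36 × 0.96 × 0.42 × 0.50 × 0.47 = 0.034111
  contamination: 0.20 × 0.72 × 0.36 × 0.76 × 0.62 = 0.024427
  coolant degradation: 0.38 × 0.39 × 0.15 × 0.73 × 0.31 = 0.0050306
  temperature drift: 0.06 × 0.22 × 0.72 × 0.39 × 0.21 = 0.00077838
Marginal likelihood of the evidence = 0.064347.
P(coolant degradation | evidence) = 0.0050306 / 0.064347 ≈ 0.078.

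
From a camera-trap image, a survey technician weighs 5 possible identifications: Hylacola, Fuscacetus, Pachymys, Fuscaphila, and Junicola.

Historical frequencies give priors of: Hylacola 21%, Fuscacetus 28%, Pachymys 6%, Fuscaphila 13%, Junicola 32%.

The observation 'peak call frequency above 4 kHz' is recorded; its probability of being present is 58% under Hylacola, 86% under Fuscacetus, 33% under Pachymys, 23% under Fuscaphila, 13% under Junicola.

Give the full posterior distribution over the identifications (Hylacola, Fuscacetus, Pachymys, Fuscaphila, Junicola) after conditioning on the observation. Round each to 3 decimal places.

0.268, 0.531, 0.044, 0.066, 0.092

Multiply each prior by the likelihood of the observation:
  Hylacola: 0.21 × 0.58 = 0.1218
  Fuscacetus: 0.28 × 0.86 = 0.2408
  Pachymys: 0.06 × 0.33 = 0.0198
  Fuscaphila: 0.13 × 0.23 = 0.0299
  Junicola: 0.32 × 0.13 = 0.0416
Normalizing constant Z = 0.1218 + 0.2408 + 0.0198 + 0.0299 + 0.0416 = 0.4539.
P(Hylacola | evidence) = 0.1218 / 0.4539 ≈ 0.268
P(Fuscacetus | evidence) = 0.2408 / 0.4539 ≈ 0.531
P(Pachymys | evidence) = 0.0198 / 0.4539 ≈ 0.044
P(Fuscaphila | evidence) = 0.0299 / 0.4539 ≈ 0.066
P(Junicola | evidence) = 0.0416 / 0.4539 ≈ 0.092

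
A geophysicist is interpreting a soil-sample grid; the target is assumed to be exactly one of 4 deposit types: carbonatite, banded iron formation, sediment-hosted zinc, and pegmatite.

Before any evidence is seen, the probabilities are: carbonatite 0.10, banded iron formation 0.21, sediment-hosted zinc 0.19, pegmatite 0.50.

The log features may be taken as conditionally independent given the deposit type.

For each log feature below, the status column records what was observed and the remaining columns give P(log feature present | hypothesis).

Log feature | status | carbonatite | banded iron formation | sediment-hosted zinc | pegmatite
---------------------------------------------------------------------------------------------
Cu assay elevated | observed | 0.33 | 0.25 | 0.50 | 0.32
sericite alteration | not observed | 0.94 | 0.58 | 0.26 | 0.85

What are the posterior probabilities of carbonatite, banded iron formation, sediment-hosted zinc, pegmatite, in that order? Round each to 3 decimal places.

By Bayes' rule with conditional independence, the unnormalized weight for each hypothesis is prior × ∏ likelihoods (using 1 − P(present | H) for each absent log feature):
  carbonatite: 0.10 × 0.33 × (1 − 0.94) = 0.00198
  banded iron formation: 0.21 × 0.25 × (1 − 0.58) = 0.02205
  sediment-hosted zinc: 0.19 × 0.50 × (1 − 0.26) = 0.0703
  pegmatite: 0.50 × 0.32 × (1 − 0.85) = 0.024
The unnormalized weights sum to 0.11833.
P(carbonatite | evidence) = 0.00198 / 0.11833 ≈ 0.017
P(banded iron formation | evidence) = 0.02205 / 0.11833 ≈ 0.186
P(sediment-hosted zinc | evidence) = 0.0703 / 0.11833 ≈ 0.594
P(pegmatite | evidence) = 0.024 / 0.11833 ≈ 0.203

0.017, 0.186, 0.594, 0.203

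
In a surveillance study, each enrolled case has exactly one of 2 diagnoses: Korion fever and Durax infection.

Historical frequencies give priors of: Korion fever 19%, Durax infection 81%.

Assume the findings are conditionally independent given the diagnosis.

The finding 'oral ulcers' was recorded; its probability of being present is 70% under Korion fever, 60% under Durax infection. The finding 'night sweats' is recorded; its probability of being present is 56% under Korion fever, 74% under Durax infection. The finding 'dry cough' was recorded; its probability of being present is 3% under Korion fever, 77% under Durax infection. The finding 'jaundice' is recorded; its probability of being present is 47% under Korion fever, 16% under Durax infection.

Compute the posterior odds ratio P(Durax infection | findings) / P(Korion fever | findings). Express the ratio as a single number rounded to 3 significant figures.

42.2

The normalizing constant cancels in an odds ratio, so compute prior × likelihood for the two hypotheses only:
  Durax infection: 0.81 × 0.60 × 0.74 × 0.77 × 0.16 = 0.044308
  Korion fever: 0.19 × 0.70 × 0.56 × 0.03 × 0.47 = 0.0010502
Posterior odds = 0.044308 / 0.0010502 ≈ 42.2.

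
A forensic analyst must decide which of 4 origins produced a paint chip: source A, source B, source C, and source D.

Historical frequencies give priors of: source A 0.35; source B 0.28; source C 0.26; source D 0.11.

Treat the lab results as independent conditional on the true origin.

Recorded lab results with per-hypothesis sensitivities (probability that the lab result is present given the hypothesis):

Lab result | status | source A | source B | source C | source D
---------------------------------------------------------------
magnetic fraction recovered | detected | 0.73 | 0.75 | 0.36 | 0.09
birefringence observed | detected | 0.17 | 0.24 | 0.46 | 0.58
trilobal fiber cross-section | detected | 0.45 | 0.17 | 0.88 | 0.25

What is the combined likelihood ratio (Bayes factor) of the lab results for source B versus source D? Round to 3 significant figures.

2.34

Take the product of per-lab result likelihoods under each hypothesis, then divide.
  source B: 0.75 × 0.24 × 0.17 = 0.0306
  source D: 0.09 × 0.58 × 0.25 = 0.01305
Bayes factor = 0.0306 / 0.01305 ≈ 2.34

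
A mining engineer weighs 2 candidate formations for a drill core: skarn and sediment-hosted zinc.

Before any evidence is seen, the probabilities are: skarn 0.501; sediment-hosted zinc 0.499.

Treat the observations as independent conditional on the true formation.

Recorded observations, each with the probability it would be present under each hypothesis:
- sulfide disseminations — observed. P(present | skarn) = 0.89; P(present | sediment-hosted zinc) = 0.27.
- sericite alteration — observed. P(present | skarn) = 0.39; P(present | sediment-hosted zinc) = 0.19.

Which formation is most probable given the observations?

For each hypothesis, the unnormalized posterior weight is prior × product of the observation likelihoods:
  skarn: 0.501 × 0.89 × 0.39 = 0.1739
  sediment-hosted zinc: 0.499 × 0.27 × 0.19 = 0.025599
The unnormalized weights sum to 0.1995.
P(skarn | evidence) ≈ 0.1739 / 0.1995 ≈ 0.872
P(sediment-hosted zinc | evidence) ≈ 0.025599 / 0.1995 ≈ 0.128
The largest is 0.872, so skarn is most probable.

skarn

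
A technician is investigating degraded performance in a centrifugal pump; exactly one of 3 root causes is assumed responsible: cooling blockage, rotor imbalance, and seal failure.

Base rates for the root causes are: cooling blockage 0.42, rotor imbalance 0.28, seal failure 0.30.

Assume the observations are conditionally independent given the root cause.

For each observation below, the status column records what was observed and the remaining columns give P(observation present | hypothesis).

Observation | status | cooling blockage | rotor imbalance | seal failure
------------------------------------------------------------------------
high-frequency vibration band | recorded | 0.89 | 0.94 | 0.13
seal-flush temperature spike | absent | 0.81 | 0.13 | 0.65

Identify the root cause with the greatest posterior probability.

By Bayes' rule with conditional independence, the unnormalized weight for each hypothesis is prior × ∏ likelihoods (using 1 − P(present | H) for each absent observation):
  cooling blockage: 0.42 × 0.89 × (1 − 0.81) = 0.071022
  rotor imbalance: 0.28 × 0.94 × (1 − 0.13) = 0.22898
  seal failure: 0.30 × 0.13 × (1 − 0.65) = 0.01365
Marginal likelihood of the evidence = 0.31366.
P(cooling blockage | evidence) ≈ 0.071022 / 0.31366 ≈ 0.226
P(rotor imbalance | evidence) ≈ 0.22898 / 0.31366 ≈ 0.730
P(seal failure | evidence) ≈ 0.01365 / 0.31366 ≈ 0.044
The largest is 0.730, so rotor imbalance is most probable.

rotor imbalance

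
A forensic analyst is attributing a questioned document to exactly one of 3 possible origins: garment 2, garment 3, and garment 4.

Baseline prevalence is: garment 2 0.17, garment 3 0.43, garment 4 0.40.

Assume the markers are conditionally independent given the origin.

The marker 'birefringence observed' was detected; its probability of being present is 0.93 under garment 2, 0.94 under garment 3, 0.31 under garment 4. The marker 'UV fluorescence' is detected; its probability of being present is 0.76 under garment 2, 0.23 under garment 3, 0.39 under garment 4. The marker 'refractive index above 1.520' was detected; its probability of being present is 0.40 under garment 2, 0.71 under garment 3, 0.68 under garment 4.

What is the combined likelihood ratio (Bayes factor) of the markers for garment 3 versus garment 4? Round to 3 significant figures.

Take the product of per-marker likelihoods under each hypothesis, then divide.
  garment 3: 0.94 × 0.23 × 0.71 = 0.1535
  garment 4: 0.31 × 0.39 × 0.68 = 0.082212
Bayes factor = 0.1535 / 0.082212 ≈ 1.87

1.87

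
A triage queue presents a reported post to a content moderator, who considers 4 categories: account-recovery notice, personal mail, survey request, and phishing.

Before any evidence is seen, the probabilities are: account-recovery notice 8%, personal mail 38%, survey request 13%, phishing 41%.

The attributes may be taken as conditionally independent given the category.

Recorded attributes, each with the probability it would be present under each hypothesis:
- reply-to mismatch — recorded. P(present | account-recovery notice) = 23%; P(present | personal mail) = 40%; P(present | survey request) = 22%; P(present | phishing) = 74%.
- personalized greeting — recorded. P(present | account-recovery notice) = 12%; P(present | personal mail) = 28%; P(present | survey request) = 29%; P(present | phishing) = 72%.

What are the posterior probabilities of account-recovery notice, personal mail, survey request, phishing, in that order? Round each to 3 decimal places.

0.008, 0.157, 0.031, 0.805

Multiply each prior by the joint likelihood of the attribute pattern:
  account-recovery notice: 0.08 × 0.23 × 0.12 = 0.002208
  personal mail: 0.38 × 0.40 × 0.28 = 0.04256
  survey request: 0.13 × 0.22 × 0.29 = 0.008294
  phishing: 0.41 × 0.74 × 0.72 = 0.21845
Normalizing constant Z = 0.002208 + 0.04256 + 0.008294 + 0.21845 = 0.27151.
P(account-recovery notice | evidence) = 0.002208 / 0.27151 ≈ 0.008
P(personal mail | evidence) = 0.04256 / 0.27151 ≈ 0.157
P(survey request | evidence) = 0.008294 / 0.27151 ≈ 0.031
P(phishing | evidence) = 0.21845 / 0.27151 ≈ 0.805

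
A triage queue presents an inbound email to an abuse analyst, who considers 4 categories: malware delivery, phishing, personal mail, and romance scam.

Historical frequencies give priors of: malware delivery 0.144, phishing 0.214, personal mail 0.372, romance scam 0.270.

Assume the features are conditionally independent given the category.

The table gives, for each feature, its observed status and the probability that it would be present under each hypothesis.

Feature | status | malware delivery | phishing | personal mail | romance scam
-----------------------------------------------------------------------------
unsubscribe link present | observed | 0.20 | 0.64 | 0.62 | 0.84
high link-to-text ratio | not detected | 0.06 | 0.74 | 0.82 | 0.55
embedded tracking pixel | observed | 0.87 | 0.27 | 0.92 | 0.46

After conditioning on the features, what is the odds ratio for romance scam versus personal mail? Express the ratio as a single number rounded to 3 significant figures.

The normalizing constant cancels in an odds ratio, so compute prior × likelihood for the two hypotheses only (using 1 − P(present | H) for each absent feature):
  romance scam: 0.270 × 0.84 × (1 − 0.55) × 0.46 = 0.046948
  personal mail: 0.372 × 0.62 × (1 − 0.82) × 0.92 = 0.038194
Odds(romance scam : personal mail) = 0.046948 / 0.038194 ≈ 1.23.

1.23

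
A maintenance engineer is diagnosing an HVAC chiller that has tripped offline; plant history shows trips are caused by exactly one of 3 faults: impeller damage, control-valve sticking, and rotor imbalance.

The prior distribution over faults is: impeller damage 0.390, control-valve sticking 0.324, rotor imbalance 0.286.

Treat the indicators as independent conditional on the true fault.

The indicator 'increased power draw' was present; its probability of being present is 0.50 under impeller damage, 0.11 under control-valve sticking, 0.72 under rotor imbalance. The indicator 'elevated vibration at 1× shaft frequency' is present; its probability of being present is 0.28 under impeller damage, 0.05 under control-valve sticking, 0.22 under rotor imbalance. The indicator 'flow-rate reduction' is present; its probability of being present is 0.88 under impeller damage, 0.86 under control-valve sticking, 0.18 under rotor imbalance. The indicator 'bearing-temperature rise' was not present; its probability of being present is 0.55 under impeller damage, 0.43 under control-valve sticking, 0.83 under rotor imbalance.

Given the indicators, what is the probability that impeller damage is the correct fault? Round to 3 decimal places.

For each hypothesis, the unnormalized posterior weight is prior × product of the indicator likelihoods (using 1 − P(present | H) for each absent indicator):
  impeller damage: 0.390 × 0.50 × 0.28 × 0.88 × (1 − 0.55) = 0.021622
  control-valve sticking: 0.324 × 0.11 × 0.05 × 0.86 × (1 − 0.43) = 0.00087354
  rotor imbalance: 0.286 × 0.72 × 0.22 × 0.18 × (1 − 0.83) = 0.0013863
Marginal likelihood of the evidence = 0.023881.
P(impeller damage | evidence) = 0.021622 / 0.023881 ≈ 0.905.

0.905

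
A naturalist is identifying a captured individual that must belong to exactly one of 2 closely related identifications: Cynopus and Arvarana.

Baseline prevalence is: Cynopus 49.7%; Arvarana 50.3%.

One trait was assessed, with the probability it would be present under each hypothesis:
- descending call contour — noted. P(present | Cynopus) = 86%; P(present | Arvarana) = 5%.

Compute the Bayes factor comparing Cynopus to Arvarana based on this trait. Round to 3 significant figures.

17.2

Likelihood of this trait under each hypothesis:
  Cynopus: 0.86
  Arvarana: 0.05
Bayes factor = 0.86 / 0.05 ≈ 17.2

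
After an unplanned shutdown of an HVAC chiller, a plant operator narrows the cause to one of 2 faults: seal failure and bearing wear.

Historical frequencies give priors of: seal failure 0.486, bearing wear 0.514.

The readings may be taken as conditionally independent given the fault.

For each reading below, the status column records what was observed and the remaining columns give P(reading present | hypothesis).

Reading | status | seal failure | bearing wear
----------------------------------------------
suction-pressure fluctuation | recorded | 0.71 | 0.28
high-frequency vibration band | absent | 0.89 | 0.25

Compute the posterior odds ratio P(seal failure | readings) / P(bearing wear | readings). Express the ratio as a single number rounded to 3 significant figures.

0.352

Unnormalized posterior weight (prior times the reading likelihoods) for each of the two hypotheses (using 1 − P(present | H) for each absent reading):
  seal failure: 0.486 × 0.71 × (1 − 0.89) = 0.037957
  bearing wear: 0.514 × 0.28 × (1 − 0.25) = 0.10794
Odds(seal failure : bearing wear) = 0.037957 / 0.10794 ≈ 0.352.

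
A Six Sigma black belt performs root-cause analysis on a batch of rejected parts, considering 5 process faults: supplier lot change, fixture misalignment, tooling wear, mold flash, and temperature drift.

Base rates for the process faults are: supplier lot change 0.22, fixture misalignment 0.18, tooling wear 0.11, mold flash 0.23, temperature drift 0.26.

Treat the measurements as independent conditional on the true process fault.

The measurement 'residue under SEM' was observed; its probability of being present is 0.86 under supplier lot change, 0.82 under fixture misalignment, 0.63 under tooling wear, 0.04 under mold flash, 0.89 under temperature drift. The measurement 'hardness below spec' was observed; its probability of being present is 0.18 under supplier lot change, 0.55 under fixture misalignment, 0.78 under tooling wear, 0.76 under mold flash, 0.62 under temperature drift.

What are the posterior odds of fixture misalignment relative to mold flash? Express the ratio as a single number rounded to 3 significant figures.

Posterior odds equal prior odds times the likelihood ratio; only the two competing hypotheses matter.
  fixture misalignment: 0.18 × 0.82 × 0.55 = 0.08118
  mold flash: 0.23 × 0.04 × 0.76 = 0.006992
Odds(fixture misalignment : mold flash) = 0.08118 / 0.006992 ≈ 11.6.

11.6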